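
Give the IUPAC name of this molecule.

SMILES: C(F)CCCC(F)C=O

Counting along the main chain through the –CHO group gives 6 carbons: the parent is hexane.
An aldehyde (terminal –CHO) is the principal characteristic group, giving the suffix -al.
Number the chain so that the aldehyde carbon is C-1 by definition.
With this numbering: fluoro groups at C-2 and C-6.
The name is 2,6-difluorohexanal.

2,6-difluorohexanal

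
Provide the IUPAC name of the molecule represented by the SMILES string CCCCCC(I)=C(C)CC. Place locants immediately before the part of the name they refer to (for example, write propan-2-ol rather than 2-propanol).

The longest chain bearing the multiple bond is 9 carbons long (nonane).
The chain contains a C=C double bond, so the unsaturation ending is -ene.
Number the chain so that numbering from this end puts the double bond at C-3 rather than C-6.
That gives the double bond between C-3 and C-4; an iodo group at C-4; a methyl group at C-3.
The substituents are ordered alphabetically, ignoring any di-/tri- multipliers.
Assembling the pieces gives 4-iodo-3-methylnon-3-ene.

4-iodo-3-methylnon-3-ene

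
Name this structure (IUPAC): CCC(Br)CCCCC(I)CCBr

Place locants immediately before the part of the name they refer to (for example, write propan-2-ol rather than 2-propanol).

The longest carbon chain is 10 atoms: the parent is decane.
The numbering direction is chosen so that the substituent locant set {1,3,8} is lower than {3,8,10} at the first point of difference.
This places bromo groups at C-1 and C-8; an iodo group at C-3.
Prefixes are listed alphabetically: bromo, iodo.
Assembling the pieces gives 1,8-dibromo-3-iododecane.

1,8-dibromo-3-iododecane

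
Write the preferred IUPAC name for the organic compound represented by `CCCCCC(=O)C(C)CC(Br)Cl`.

1-bromo-1-chloro-3-methylnonan-4-one

The longest carbon chain that includes the carbonyl has 9 carbons, so the parent hydride is nonane.
A ketone (C=O on an internal carbon) is the principal characteristic group, giving the suffix -one.
Number the chain so that numbering from this end puts the carbonyl group at C-4 rather than C-6.
This places the carbonyl at C-4; a bromo group at C-1; a chloro group at C-1; a methyl group at C-3.
Substituent prefixes are cited in alphabetical order (multiplying prefixes like di-/tri- are ignored for ordering).
Assembling the pieces gives 1-bromo-1-chloro-3-methylnonan-4-one.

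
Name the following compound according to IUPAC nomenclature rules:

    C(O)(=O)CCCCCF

6-fluorohexanoic acid

The longest carbon chain that includes the –COOH group has 6 carbons, so the parent hydride is hexane.
The principal characteristic group is a carboxylic acid (terminal –COOH), named with the suffix -oic acid.
Choose the numbering such that the carboxylic acid carbon is C-1 by definition.
This places a fluoro group at C-6.
The name is 6-fluorohexanoic acid.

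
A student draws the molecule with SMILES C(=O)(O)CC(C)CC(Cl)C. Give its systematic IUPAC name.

Counting along the main chain through the –COOH group gives 6 carbons: the parent is hexane.
The principal characteristic group is a carboxylic acid (terminal –COOH), named with the suffix -oic acid.
Choose the numbering such that the carboxylic acid carbon is C-1 by definition.
This places a chloro group at C-5; a methyl group at C-3.
The substituents are ordered alphabetically, ignoring any di-/tri- multipliers.
Assembling the pieces gives 5-chloro-3-methylhexanoic acid.

5-chloro-3-methylhexanoic acid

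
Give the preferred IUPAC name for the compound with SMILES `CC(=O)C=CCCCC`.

The longest carbon chain that includes the carbonyl and the multiple bond has 8 carbons, so the parent hydride is octane.
The principal characteristic group is a ketone (C=O on an internal carbon), named with the suffix -one.
The chain contains a C=C double bond, so the unsaturation ending is -ene.
The numbering direction is chosen so that numbering from this end puts the carbonyl group at C-2 rather than C-7.
This places the carbonyl at C-2; the double bond between C-3 and C-4.
Assembling the pieces gives oct-3-en-2-one.

oct-3-en-2-one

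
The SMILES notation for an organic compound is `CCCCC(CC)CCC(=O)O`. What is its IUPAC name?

The longest chain bearing the –COOH group is 8 carbons long (octane).
The principal characteristic group is a carboxylic acid (terminal –COOH), named with the suffix -oic acid.
Number the chain so that the carboxylic acid carbon is C-1 by definition.
This places an ethyl group at C-4.
The name is 4-ethyloctanoic acid.

4-ethyloctanoic acid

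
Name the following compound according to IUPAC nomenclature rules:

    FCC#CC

1-fluorobut-2-yne

Counting along the main chain through the multiple bond gives 4 carbons: the parent is butane.
A C≡C triple bond in the chain gives the infix -yne-.
Number the chain so that the substituent locant set {1} is lower than {4} at the first point of difference.
This places the triple bond between C-2 and C-3; a fluoro group at C-1.
Assembling the pieces gives 1-fluorobut-2-yne.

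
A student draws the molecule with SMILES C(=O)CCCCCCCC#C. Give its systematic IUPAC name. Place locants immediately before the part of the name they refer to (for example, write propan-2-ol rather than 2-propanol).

Counting along the main chain through the –CHO group and the multiple bond gives 10 carbons: the parent is decane.
The principal characteristic group is an aldehyde (terminal –CHO), named with the suffix -al.
The chain contains a C≡C triple bond, so the unsaturation ending is -yne.
Number the chain so that the aldehyde carbon is C-1 by definition.
With this numbering: the triple bond between C-9 and C-10.
Putting it together: dec-9-ynal.

dec-9-ynal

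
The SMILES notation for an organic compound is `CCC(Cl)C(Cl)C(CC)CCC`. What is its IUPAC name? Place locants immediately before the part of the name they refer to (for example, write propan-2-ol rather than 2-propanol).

The parent chain contains 8 carbons (octane).
The numbering direction is chosen so that the substituent locant set {3,4,5} is lower than {4,5,6} at the first point of difference.
This places chloro groups at C-3 and C-4; an ethyl group at C-5.
The substituents are ordered alphabetically, ignoring any di-/tri- multipliers.
The name is 3,4-dichloro-5-ethyloctane.

3,4-dichloro-5-ethyloctane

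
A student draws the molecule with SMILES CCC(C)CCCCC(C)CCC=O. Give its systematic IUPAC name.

The longest carbon chain that includes the –CHO group has 11 carbons, so the parent hydride is undecane.
The principal characteristic group is an aldehyde (terminal –CHO), named with the suffix -al.
Choose the numbering such that the aldehyde carbon is C-1 by definition.
This places methyl groups at C-4 and C-9.
Putting it together: 4,9-dimethylundecanal.

4,9-dimethylundecanal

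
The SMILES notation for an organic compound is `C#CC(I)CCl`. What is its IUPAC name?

4-chloro-3-iodobut-1-yne

The longest carbon chain that includes the multiple bond has 4 carbons, so the parent hydride is butane.
A C≡C triple bond in the chain gives the infix -yne-.
Number the chain so that numbering from this end puts the triple bond at C-1 rather than C-3.
This places the triple bond between C-1 and C-2; a chloro group at C-4; an iodo group at C-3.
Substituent prefixes are cited in alphabetical order (multiplying prefixes like di-/tri- are ignored for ordering).
Assembling the pieces gives 4-chloro-3-iodobut-1-yne.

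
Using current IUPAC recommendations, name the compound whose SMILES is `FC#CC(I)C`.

The longest chain bearing the multiple bond is 4 carbons long (butane).
A C≡C triple bond in the chain gives the infix -yne-.
Number the chain so that numbering from this end puts the triple bond at C-1 rather than C-3.
This places the triple bond between C-1 and C-2; a fluoro group at C-1; an iodo group at C-3.
The substituents are ordered alphabetically, ignoring any di-/tri- multipliers.
Putting it together: 1-fluoro-3-iodobut-1-yne.

1-fluoro-3-iodobut-1-yne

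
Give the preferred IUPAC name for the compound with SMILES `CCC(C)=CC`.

The longest chain bearing the multiple bond is 5 carbons long (pentane).
The chain contains a C=C double bond, so the unsaturation ending is -ene.
Number the chain so that numbering from this end puts the double bond at C-2 rather than C-3.
With this numbering: the double bond between C-2 and C-3; a methyl group at C-3.
Assembling the pieces gives 3-methylpent-2-ene.

3-methylpent-2-ene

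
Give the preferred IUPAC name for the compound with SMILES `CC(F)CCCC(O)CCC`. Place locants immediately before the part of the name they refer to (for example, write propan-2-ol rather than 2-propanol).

The longest carbon chain that includes the –OH group has 9 carbons, so the parent hydride is nonane.
The principal characteristic group is an alcohol (–OH), named with the suffix -ol.
Number the chain so that numbering from this end puts the hydroxyl group at C-4 rather than C-6.
This places the hydroxyl at C-4; a fluoro group at C-8.
Putting it together: 8-fluorononan-4-ol.

8-fluorononan-4-ol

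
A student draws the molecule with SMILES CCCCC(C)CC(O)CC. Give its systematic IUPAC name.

5-methylnonan-3-ol

The longest chain bearing the –OH group is 9 carbons long (nonane).
The principal characteristic group is an alcohol (–OH), named with the suffix -ol.
The numbering direction is chosen so that numbering from this end puts the hydroxyl group at C-3 rather than C-7.
That gives the hydroxyl at C-3; a methyl group at C-5.
Assembling the pieces gives 5-methylnonan-3-ol.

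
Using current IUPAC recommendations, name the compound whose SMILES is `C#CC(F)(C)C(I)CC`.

3-fluoro-4-iodo-3-methylhex-1-yne

The longest chain bearing the multiple bond is 6 carbons long (hexane).
A C≡C triple bond in the chain gives the infix -yne-.
The numbering direction is chosen so that numbering from this end puts the triple bond at C-1 rather than C-5.
With this numbering: the triple bond between C-1 and C-2; a fluoro group at C-3; an iodo group at C-4; a methyl group at C-3.
Prefixes are listed alphabetically: fluoro, iodo, methyl.
Assembling the pieces gives 3-fluoro-4-iodo-3-methylhex-1-yne.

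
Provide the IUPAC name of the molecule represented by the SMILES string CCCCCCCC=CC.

The longest chain bearing the multiple bond is 10 carbons long (decane).
There is one C=C double bond, indicated by the ending -ene.
The numbering direction is chosen so that numbering from this end puts the double bond at C-2 rather than C-8.
With this numbering: the double bond between C-2 and C-3.
Assembling the pieces gives dec-2-ene.

dec-2-ene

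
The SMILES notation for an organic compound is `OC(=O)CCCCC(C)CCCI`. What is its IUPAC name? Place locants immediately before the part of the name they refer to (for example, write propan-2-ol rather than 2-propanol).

9-iodo-6-methylnonanoic acid

The longest carbon chain that includes the –COOH group has 9 carbons, so the parent hydride is nonane.
A carboxylic acid (terminal –COOH) is the principal characteristic group, giving the suffix -oic acid.
The numbering direction is chosen so that the carboxylic acid carbon is C-1 by definition.
With this numbering: an iodo group at C-9; a methyl group at C-6.
Substituent prefixes are cited in alphabetical order (multiplying prefixes like di-/tri- are ignored for ordering).
The name is 9-iodo-6-methylnonanoic acid.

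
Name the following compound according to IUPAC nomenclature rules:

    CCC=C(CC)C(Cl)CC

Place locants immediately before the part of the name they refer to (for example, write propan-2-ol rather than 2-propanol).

The longest chain bearing the multiple bond is 7 carbons long (heptane).
The chain contains a C=C double bond, so the unsaturation ending is -ene.
The numbering direction is chosen so that numbering from this end puts the double bond at C-3 rather than C-4.
With this numbering: the double bond between C-3 and C-4; a chloro group at C-5; an ethyl group at C-4.
Prefixes are listed alphabetically: chloro, ethyl.
The name is 5-chloro-4-ethylhept-3-ene.

5-chloro-4-ethylhept-3-ene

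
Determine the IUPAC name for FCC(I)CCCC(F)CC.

The parent chain contains 8 carbons (octane).
Choose the numbering such that the substituent locant set {1,2,6} is lower than {3,7,8} at the first point of difference.
With this numbering: fluoro groups at C-1 and C-6; an iodo group at C-2.
The substituents are ordered alphabetically, ignoring any di-/tri- multipliers.
Putting it together: 1,6-difluoro-2-iodooctane.

1,6-difluoro-2-iodooctane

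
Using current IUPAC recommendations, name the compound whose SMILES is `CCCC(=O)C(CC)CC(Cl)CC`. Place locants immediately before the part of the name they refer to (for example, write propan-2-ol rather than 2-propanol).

7-chloro-5-ethylnonan-4-one

The longest chain bearing the carbonyl is 9 carbons long (nonane).
The principal characteristic group is a ketone (C=O on an internal carbon), named with the suffix -one.
Number the chain so that numbering from this end puts the carbonyl group at C-4 rather than C-6.
That gives the carbonyl at C-4; a chloro group at C-7; an ethyl group at C-5.
The substituents are ordered alphabetically, ignoring any di-/tri- multipliers.
The name is 7-chloro-5-ethylnonan-4-one.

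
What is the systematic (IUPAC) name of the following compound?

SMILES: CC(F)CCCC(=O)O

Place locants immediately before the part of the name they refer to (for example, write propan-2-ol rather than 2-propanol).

5-fluorohexanoic acid

Counting along the main chain through the –COOH group gives 6 carbons: the parent is hexane.
The principal characteristic group is a carboxylic acid (terminal –COOH), named with the suffix -oic acid.
The numbering direction is chosen so that the carboxylic acid carbon is C-1 by definition.
With this numbering: a fluoro group at C-5.
The name is 5-fluorohexanoic acid.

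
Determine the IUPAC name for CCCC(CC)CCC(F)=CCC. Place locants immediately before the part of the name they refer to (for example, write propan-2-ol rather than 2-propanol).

7-ethyl-4-fluorodec-3-ene

The longest carbon chain that includes the multiple bond has 10 carbons, so the parent hydride is decane.
There is one C=C double bond, indicated by the ending -ene.
Number the chain so that numbering from this end puts the double bond at C-3 rather than C-7.
That gives the double bond between C-3 and C-4; an ethyl group at C-7; a fluoro group at C-4.
Prefixes are listed alphabetically: ethyl, fluoro.
Putting it together: 7-ethyl-4-fluorodec-3-ene.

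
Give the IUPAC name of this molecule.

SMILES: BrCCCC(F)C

1-bromo-4-fluoropentane

The longest carbon chain is 5 atoms: the parent is pentane.
The numbering direction is chosen so that the substituent locant set {1,4} is lower than {2,5} at the first point of difference.
With this numbering: a bromo group at C-1; a fluoro group at C-4.
Prefixes are listed alphabetically: bromo, fluoro.
The name is 1-bromo-4-fluoropentane.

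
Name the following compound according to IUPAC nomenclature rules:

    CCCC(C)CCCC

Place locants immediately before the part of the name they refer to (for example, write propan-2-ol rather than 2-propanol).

The longest continuous carbon chain has 8 atoms, so the parent hydride is octane.
Choose the numbering such that the substituent locant set {4} is lower than {5} at the first point of difference.
That gives a methyl group at C-4.
The name is 4-methyloctane.

4-methyloctane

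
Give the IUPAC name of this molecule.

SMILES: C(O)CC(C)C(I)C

4-iodo-3-methylpentan-1-ol

The longest chain bearing the –OH group is 5 carbons long (pentane).
The highest-priority functional group is an alcohol (–OH), so the name ends in -ol.
Choose the numbering such that numbering from this end puts the hydroxyl group at C-1 rather than C-5.
This places the hydroxyl at C-1; an iodo group at C-4; a methyl group at C-3.
The substituents are ordered alphabetically, ignoring any di-/tri- multipliers.
Putting it together: 4-iodo-3-methylpentan-1-ol.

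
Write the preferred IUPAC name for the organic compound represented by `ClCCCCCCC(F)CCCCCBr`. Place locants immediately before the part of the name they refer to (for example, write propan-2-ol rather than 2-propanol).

The parent chain contains 12 carbons (dodecane).
Number the chain so that the substituent locant set {1,6,12} is lower than {1,7,12} at the first point of difference.
That gives a bromo group at C-1; a chloro group at C-12; a fluoro group at C-6.
Substituent prefixes are cited in alphabetical order (multiplying prefixes like di-/tri- are ignored for ordering).
Assembling the pieces gives 1-bromo-12-chloro-6-fluorododecane.

1-bromo-12-chloro-6-fluorododecane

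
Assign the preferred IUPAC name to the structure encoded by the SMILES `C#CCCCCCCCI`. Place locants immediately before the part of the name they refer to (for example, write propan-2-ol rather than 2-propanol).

Counting along the main chain through the multiple bond gives 9 carbons: the parent is nonane.
A C≡C triple bond in the chain gives the infix -yne-.
Number the chain so that numbering from this end puts the triple bond at C-1 rather than C-8.
With this numbering: the triple bond between C-1 and C-2; an iodo group at C-9.
Assembling the pieces gives 9-iodonon-1-yne.

9-iodonon-1-yne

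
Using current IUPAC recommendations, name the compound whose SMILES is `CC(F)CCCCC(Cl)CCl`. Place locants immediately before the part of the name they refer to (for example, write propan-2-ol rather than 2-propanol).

1,2-dichloro-7-fluorooctane

The parent chain contains 8 carbons (octane).
Number the chain so that the substituent locant set {1,2,7} is lower than {2,7,8} at the first point of difference.
With this numbering: chloro groups at C-1 and C-2; a fluoro group at C-7.
The substituents are ordered alphabetically, ignoring any di-/tri- multipliers.
Assembling the pieces gives 1,2-dichloro-7-fluorooctane.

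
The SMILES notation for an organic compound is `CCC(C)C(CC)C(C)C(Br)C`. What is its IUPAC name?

2-bromo-4-ethyl-3,5-dimethylheptane

The longest carbon chain is 7 atoms: the parent is heptane.
The numbering direction is chosen so that the substituent locant set {2,3,4,5} is lower than {3,4,5,6} at the first point of difference.
This places a bromo group at C-2; an ethyl group at C-4; methyl groups at C-3 and C-5.
Substituent prefixes are cited in alphabetical order (multiplying prefixes like di-/tri- are ignored for ordering).
Assembling the pieces gives 2-bromo-4-ethyl-3,5-dimethylheptane.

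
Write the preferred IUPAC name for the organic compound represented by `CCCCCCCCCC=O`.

decanal

Counting along the main chain through the –CHO group gives 10 carbons: the parent is decane.
An aldehyde (terminal –CHO) is the principal characteristic group, giving the suffix -al.
The numbering direction is chosen so that the aldehyde carbon is C-1 by definition.
Putting it together: decanal.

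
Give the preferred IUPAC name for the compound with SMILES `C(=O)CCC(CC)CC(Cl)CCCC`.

The longest chain bearing the –CHO group is 10 carbons long (decane).
An aldehyde (terminal –CHO) is the principal characteristic group, giving the suffix -al.
Number the chain so that the aldehyde carbon is C-1 by definition.
This places a chloro group at C-6; an ethyl group at C-4.
Prefixes are listed alphabetically: chloro, ethyl.
Putting it together: 6-chloro-4-ethyldecanal.

6-chloro-4-ethyldecanal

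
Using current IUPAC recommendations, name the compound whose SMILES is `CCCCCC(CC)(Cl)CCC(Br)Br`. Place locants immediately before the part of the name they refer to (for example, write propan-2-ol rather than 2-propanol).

1,1-dibromo-4-chloro-4-ethylnonane

The longest continuous carbon chain has 9 atoms, so the parent hydride is nonane.
Choose the numbering such that the substituent locant set {1,1,4,4} is lower than {6,6,9,9} at the first point of difference.
This places two bromo groups at C-1; a chloro group at C-4; an ethyl group at C-4.
Prefixes are listed alphabetically: bromo, chloro, ethyl.
Putting it together: 1,1-dibromo-4-chloro-4-ethylnonane.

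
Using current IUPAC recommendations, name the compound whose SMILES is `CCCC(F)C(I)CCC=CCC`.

8-fluoro-7-iodoundec-3-ene

Counting along the main chain through the multiple bond gives 11 carbons: the parent is undecane.
The chain contains a C=C double bond, so the unsaturation ending is -ene.
The numbering direction is chosen so that numbering from this end puts the double bond at C-3 rather than C-8.
With this numbering: the double bond between C-3 and C-4; a fluoro group at C-8; an iodo group at C-7.
Prefixes are listed alphabetically: fluoro, iodo.
The name is 8-fluoro-7-iodoundec-3-ene.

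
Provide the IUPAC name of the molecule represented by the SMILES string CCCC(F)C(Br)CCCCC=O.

Counting along the main chain through the –CHO group gives 10 carbons: the parent is decane.
An aldehyde (terminal –CHO) is the principal characteristic group, giving the suffix -al.
Choose the numbering such that the aldehyde carbon is C-1 by definition.
This places a bromo group at C-6; a fluoro group at C-7.
Prefixes are listed alphabetically: bromo, fluoro.
The name is 6-bromo-7-fluorodecanal.

6-bromo-7-fluorodecanal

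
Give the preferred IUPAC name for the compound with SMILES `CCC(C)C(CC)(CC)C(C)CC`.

4,4-diethyl-3,5-dimethylheptane

The longest carbon chain is 7 atoms: the parent is heptane.
Numbering from either end gives identical locants here.
That gives two ethyl groups at C-4; methyl groups at C-3 and C-5.
The substituents are ordered alphabetically, ignoring any di-/tri- multipliers.
Putting it together: 4,4-diethyl-3,5-dimethylheptane.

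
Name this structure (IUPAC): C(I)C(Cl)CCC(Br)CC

The parent chain contains 7 carbons (heptane).
Choose the numbering such that the substituent locant set {1,2,5} is lower than {3,6,7} at the first point of difference.
That gives a bromo group at C-5; a chloro group at C-2; an iodo group at C-1.
Prefixes are listed alphabetically: bromo, chloro, iodo.
Assembling the pieces gives 5-bromo-2-chloro-1-iodoheptane.

5-bromo-2-chloro-1-iodoheptane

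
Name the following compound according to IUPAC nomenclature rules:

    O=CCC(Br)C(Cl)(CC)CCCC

3-bromo-4-chloro-4-ethyloctanal

The longest carbon chain that includes the –CHO group has 8 carbons, so the parent hydride is octane.
The principal characteristic group is an aldehyde (terminal –CHO), named with the suffix -al.
Number the chain so that the aldehyde carbon is C-1 by definition.
This places a bromo group at C-3; a chloro group at C-4; an ethyl group at C-4.
Prefixes are listed alphabetically: bromo, chloro, ethyl.
Assembling the pieces gives 3-bromo-4-chloro-4-ethyloctanal.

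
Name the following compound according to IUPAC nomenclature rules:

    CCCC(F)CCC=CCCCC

The longest carbon chain that includes the multiple bond has 12 carbons, so the parent hydride is dodecane.
The chain contains a C=C double bond, so the unsaturation ending is -ene.
The numbering direction is chosen so that numbering from this end puts the double bond at C-5 rather than C-7.
With this numbering: the double bond between C-5 and C-6; a fluoro group at C-9.
The name is 9-fluorododec-5-ene.

9-fluorododec-5-ene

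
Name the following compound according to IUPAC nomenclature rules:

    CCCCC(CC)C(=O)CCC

The longest chain bearing the carbonyl is 9 carbons long (nonane).
A ketone (C=O on an internal carbon) is the principal characteristic group, giving the suffix -one.
Number the chain so that numbering from this end puts the carbonyl group at C-4 rather than C-6.
That gives the carbonyl at C-4; an ethyl group at C-5.
Putting it together: 5-ethylnonan-4-one.

5-ethylnonan-4-one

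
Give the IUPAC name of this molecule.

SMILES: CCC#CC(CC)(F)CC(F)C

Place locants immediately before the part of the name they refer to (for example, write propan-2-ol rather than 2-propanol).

The longest carbon chain that includes the multiple bond has 8 carbons, so the parent hydride is octane.
A C≡C triple bond in the chain gives the infix -yne-.
The numbering direction is chosen so that numbering from this end puts the triple bond at C-3 rather than C-5.
With this numbering: the triple bond between C-3 and C-4; an ethyl group at C-5; fluoro groups at C-5 and C-7.
The substituents are ordered alphabetically, ignoring any di-/tri- multipliers.
Assembling the pieces gives 5-ethyl-5,7-difluorooct-3-yne.

5-ethyl-5,7-difluorooct-3-yne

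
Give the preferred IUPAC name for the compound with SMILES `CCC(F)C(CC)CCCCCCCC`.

The longest carbon chain is 12 atoms: the parent is dodecane.
The numbering direction is chosen so that the substituent locant set {3,4} is lower than {9,10} at the first point of difference.
This places an ethyl group at C-4; a fluoro group at C-3.
Substituent prefixes are cited in alphabetical order (multiplying prefixes like di-/tri- are ignored for ordering).
Assembling the pieces gives 4-ethyl-3-fluorododecane.

4-ethyl-3-fluorododecane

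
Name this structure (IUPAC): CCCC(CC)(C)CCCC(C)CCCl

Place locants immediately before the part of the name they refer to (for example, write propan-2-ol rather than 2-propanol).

The longest carbon chain is 10 atoms: the parent is decane.
Number the chain so that the substituent locant set {1,3,7,7} is lower than {4,4,8,10} at the first point of difference.
With this numbering: a chloro group at C-1; an ethyl group at C-7; methyl groups at C-3 and C-7.
The substituents are ordered alphabetically, ignoring any di-/tri- multipliers.
Putting it together: 1-chloro-7-ethyl-3,7-dimethyldecane.

1-chloro-7-ethyl-3,7-dimethyldecane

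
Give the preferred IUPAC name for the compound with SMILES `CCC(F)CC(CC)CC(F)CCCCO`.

7-ethyl-5,9-difluoroundecan-1-ol

The longest chain bearing the –OH group is 11 carbons long (undecane).
An alcohol (–OH) is the principal characteristic group, giving the suffix -ol.
The numbering direction is chosen so that numbering from this end puts the hydroxyl group at C-1 rather than C-11.
That gives the hydroxyl at C-1; an ethyl group at C-7; fluoro groups at C-5 and C-9.
Prefixes are listed alphabetically: ethyl, fluoro.
The name is 7-ethyl-5,9-difluoroundecan-1-ol.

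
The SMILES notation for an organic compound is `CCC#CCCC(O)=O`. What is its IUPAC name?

hept-4-ynoic acid

The longest carbon chain that includes the –COOH group and the multiple bond has 7 carbons, so the parent hydride is heptane.
The principal characteristic group is a carboxylic acid (terminal –COOH), named with the suffix -oic acid.
There is one C≡C triple bond, indicated by the ending -yne.
The numbering direction is chosen so that the carboxylic acid carbon is C-1 by definition.
This places the triple bond between C-4 and C-5.
Assembling the pieces gives hept-4-ynoic acid.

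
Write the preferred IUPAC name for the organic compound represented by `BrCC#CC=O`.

The longest chain bearing the –CHO group and the multiple bond is 4 carbons long (butane).
An aldehyde (terminal –CHO) is the principal characteristic group, giving the suffix -al.
There is one C≡C triple bond, indicated by the ending -yne.
Number the chain so that the aldehyde carbon is C-1 by definition.
With this numbering: the triple bond between C-2 and C-3; a bromo group at C-4.
Putting it together: 4-bromobut-2-ynal.

4-bromobut-2-ynal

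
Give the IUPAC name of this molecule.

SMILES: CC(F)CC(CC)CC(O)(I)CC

The longest chain bearing the –OH group is 8 carbons long (octane).
The highest-priority functional group is an alcohol (–OH), so the name ends in -ol.
The numbering direction is chosen so that numbering from this end puts the hydroxyl group at C-3 rather than C-6.
That gives the hydroxyl at C-3; an ethyl group at C-5; a fluoro group at C-7; an iodo group at C-3.
Prefixes are listed alphabetically: ethyl, fluoro, iodo.
Putting it together: 5-ethyl-7-fluoro-3-iodooctan-3-ol.

5-ethyl-7-fluoro-3-iodooctan-3-ol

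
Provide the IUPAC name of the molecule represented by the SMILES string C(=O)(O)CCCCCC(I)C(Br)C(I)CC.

The longest chain bearing the –COOH group is 11 carbons long (undecane).
The principal characteristic group is a carboxylic acid (terminal –COOH), named with the suffix -oic acid.
Choose the numbering such that the carboxylic acid carbon is C-1 by definition.
With this numbering: a bromo group at C-8; iodo groups at C-7 and C-9.
Prefixes are listed alphabetically: bromo, iodo.
The name is 8-bromo-7,9-diiodoundecanoic acid.

8-bromo-7,9-diiodoundecanoic acid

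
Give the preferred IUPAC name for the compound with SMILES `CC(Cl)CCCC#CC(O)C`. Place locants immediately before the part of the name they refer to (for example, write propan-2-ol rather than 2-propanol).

The longest chain bearing the –OH group and the multiple bond is 9 carbons long (nonane).
An alcohol (–OH) is the principal characteristic group, giving the suffix -ol.
There is one C≡C triple bond, indicated by the ending -yne.
The numbering direction is chosen so that numbering from this end puts the hydroxyl group at C-2 rather than C-8.
This places the hydroxyl at C-2; the triple bond between C-3 and C-4; a chloro group at C-8.
Putting it together: 8-chloronon-3-yn-2-ol.

8-chloronon-3-yn-2-ol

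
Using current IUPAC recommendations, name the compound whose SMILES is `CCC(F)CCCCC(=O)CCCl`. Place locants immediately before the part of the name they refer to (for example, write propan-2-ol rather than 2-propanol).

1-chloro-8-fluorodecan-3-one

The longest chain bearing the carbonyl is 10 carbons long (decane).
The principal characteristic group is a ketone (C=O on an internal carbon), named with the suffix -one.
Number the chain so that numbering from this end puts the carbonyl group at C-3 rather than C-8.
With this numbering: the carbonyl at C-3; a chloro group at C-1; a fluoro group at C-8.
Substituent prefixes are cited in alphabetical order (multiplying prefixes like di-/tri- are ignored for ordering).
The name is 1-chloro-8-fluorodecan-3-one.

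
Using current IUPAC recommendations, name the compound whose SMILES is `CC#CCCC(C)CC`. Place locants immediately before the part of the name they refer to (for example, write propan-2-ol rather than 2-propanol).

6-methyloct-2-yne

The longest carbon chain that includes the multiple bond has 8 carbons, so the parent hydride is octane.
The chain contains a C≡C triple bond, so the unsaturation ending is -yne.
Number the chain so that numbering from this end puts the triple bond at C-2 rather than C-6.
With this numbering: the triple bond between C-2 and C-3; a methyl group at C-6.
The name is 6-methyloct-2-yne.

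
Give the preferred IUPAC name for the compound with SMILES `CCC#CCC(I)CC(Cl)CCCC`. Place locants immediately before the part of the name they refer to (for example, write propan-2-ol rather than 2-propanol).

8-chloro-6-iodododec-3-yne

The longest carbon chain that includes the multiple bond has 12 carbons, so the parent hydride is dodecane.
A C≡C triple bond in the chain gives the infix -yne-.
Number the chain so that numbering from this end puts the triple bond at C-3 rather than C-9.
That gives the triple bond between C-3 and C-4; a chloro group at C-8; an iodo group at C-6.
The substituents are ordered alphabetically, ignoring any di-/tri- multipliers.
Assembling the pieces gives 8-chloro-6-iodododec-3-yne.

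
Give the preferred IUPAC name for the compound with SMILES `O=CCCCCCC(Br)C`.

The longest carbon chain that includes the –CHO group has 8 carbons, so the parent hydride is octane.
An aldehyde (terminal –CHO) is the principal characteristic group, giving the suffix -al.
The numbering direction is chosen so that the aldehyde carbon is C-1 by definition.
That gives a bromo group at C-7.
Assembling the pieces gives 7-bromooctanal.

7-bromooctanal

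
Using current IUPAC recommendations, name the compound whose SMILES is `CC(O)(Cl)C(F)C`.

2-chloro-3-fluorobutan-2-ol

The longest carbon chain that includes the –OH group has 4 carbons, so the parent hydride is butane.
The principal characteristic group is an alcohol (–OH), named with the suffix -ol.
The numbering direction is chosen so that numbering from this end puts the hydroxyl group at C-2 rather than C-3.
That gives the hydroxyl at C-2; a chloro group at C-2; a fluoro group at C-3.
The substituents are ordered alphabetically, ignoring any di-/tri- multipliers.
The name is 2-chloro-3-fluorobutan-2-ol.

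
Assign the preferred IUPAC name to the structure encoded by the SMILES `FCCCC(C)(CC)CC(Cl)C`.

The longest continuous carbon chain has 7 atoms, so the parent hydride is heptane.
Number the chain so that the substituent locant set {1,4,4,6} is lower than {2,4,4,7} at the first point of difference.
With this numbering: a chloro group at C-6; an ethyl group at C-4; a fluoro group at C-1; a methyl group at C-4.
The substituents are ordered alphabetically, ignoring any di-/tri- multipliers.
The name is 6-chloro-4-ethyl-1-fluoro-4-methylheptane.

6-chloro-4-ethyl-1-fluoro-4-methylheptane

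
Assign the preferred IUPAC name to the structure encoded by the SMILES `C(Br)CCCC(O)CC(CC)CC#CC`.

The longest chain bearing the –OH group and the multiple bond is 11 carbons long (undecane).
The principal characteristic group is an alcohol (–OH), named with the suffix -ol.
A C≡C triple bond in the chain gives the infix -yne-.
Choose the numbering such that numbering from this end puts the hydroxyl group at C-5 rather than C-7.
That gives the hydroxyl at C-5; the triple bond between C-9 and C-10; a bromo group at C-1; an ethyl group at C-7.
Prefixes are listed alphabetically: bromo, ethyl.
Putting it together: 1-bromo-7-ethylundec-9-yn-5-ol.

1-bromo-7-ethylundec-9-yn-5-ol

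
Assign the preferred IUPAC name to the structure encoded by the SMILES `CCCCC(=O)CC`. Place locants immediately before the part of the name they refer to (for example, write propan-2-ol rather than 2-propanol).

heptan-3-one

The longest carbon chain that includes the carbonyl has 7 carbons, so the parent hydride is heptane.
The principal characteristic group is a ketone (C=O on an internal carbon), named with the suffix -one.
The numbering direction is chosen so that numbering from this end puts the carbonyl group at C-3 rather than C-5.
With this numbering: the carbonyl at C-3.
Assembling the pieces gives heptan-3-one.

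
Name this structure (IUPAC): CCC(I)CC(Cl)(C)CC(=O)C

The longest chain bearing the carbonyl is 8 carbons long (octane).
The principal characteristic group is a ketone (C=O on an internal carbon), named with the suffix -one.
Number the chain so that numbering from this end puts the carbonyl group at C-2 rather than C-7.
That gives the carbonyl at C-2; a chloro group at C-4; an iodo group at C-6; a methyl group at C-4.
Prefixes are listed alphabetically: chloro, iodo, methyl.
Putting it together: 4-chloro-6-iodo-4-methyloctan-2-one.

4-chloro-6-iodo-4-methyloctan-2-one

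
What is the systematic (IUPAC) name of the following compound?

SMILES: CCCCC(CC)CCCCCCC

The longest continuous carbon chain has 12 atoms, so the parent hydride is dodecane.
Number the chain so that the substituent locant set {5} is lower than {8} at the first point of difference.
With this numbering: an ethyl group at C-5.
The name is 5-ethyldodecane.

5-ethyldodecane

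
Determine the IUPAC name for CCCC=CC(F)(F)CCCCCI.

The longest carbon chain that includes the multiple bond has 11 carbons, so the parent hydride is undecane.
A C=C double bond in the chain gives the infix -ene-.
Number the chain so that numbering from this end puts the double bond at C-4 rather than C-7.
With this numbering: the double bond between C-4 and C-5; two fluoro groups at C-6; an iodo group at C-11.
Prefixes are listed alphabetically: fluoro, iodo.
Assembling the pieces gives 6,6-difluoro-11-iodoundec-4-ene.

6,6-difluoro-11-iodoundec-4-ene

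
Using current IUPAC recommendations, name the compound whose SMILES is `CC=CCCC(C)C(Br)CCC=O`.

Counting along the main chain through the –CHO group and the multiple bond gives 10 carbons: the parent is decane.
The highest-priority functional group is an aldehyde (terminal –CHO), so the name ends in -al.
There is one C=C double bond, indicated by the ending -ene.
The numbering direction is chosen so that the aldehyde carbon is C-1 by definition.
With this numbering: the double bond between C-8 and C-9; a bromo group at C-4; a methyl group at C-5.
Substituent prefixes are cited in alphabetical order (multiplying prefixes like di-/tri- are ignored for ordering).
The name is 4-bromo-5-methyldec-8-enal.

4-bromo-5-methyldec-8-enal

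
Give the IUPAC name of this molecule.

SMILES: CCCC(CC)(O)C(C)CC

4-ethyl-3-methylheptan-4-ol

Counting along the main chain through the –OH group gives 7 carbons: the parent is heptane.
The highest-priority functional group is an alcohol (–OH), so the name ends in -ol.
Choose the numbering such that the substituent locant set {3,4} is lower than {4,5} at the first point of difference.
That gives the hydroxyl at C-4; an ethyl group at C-4; a methyl group at C-3.
Prefixes are listed alphabetically: ethyl, methyl.
The name is 4-ethyl-3-methylheptan-4-ol.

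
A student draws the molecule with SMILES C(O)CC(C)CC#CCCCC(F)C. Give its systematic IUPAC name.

The longest chain bearing the –OH group and the multiple bond is 11 carbons long (undecane).
The highest-priority functional group is an alcohol (–OH), so the name ends in -ol.
There is one C≡C triple bond, indicated by the ending -yne.
The numbering direction is chosen so that numbering from this end puts the hydroxyl group at C-1 rather than C-11.
That gives the hydroxyl at C-1; the triple bond between C-5 and C-6; a fluoro group at C-10; a methyl group at C-3.
Prefixes are listed alphabetically: fluoro, methyl.
Putting it together: 10-fluoro-3-methylundec-5-yn-1-ol.

10-fluoro-3-methylundec-5-yn-1-ol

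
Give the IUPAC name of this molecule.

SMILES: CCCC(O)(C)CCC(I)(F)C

Counting along the main chain through the –OH group gives 8 carbons: the parent is octane.
An alcohol (–OH) is the principal characteristic group, giving the suffix -ol.
The numbering direction is chosen so that numbering from this end puts the hydroxyl group at C-4 rather than C-5.
That gives the hydroxyl at C-4; a fluoro group at C-7; an iodo group at C-7; a methyl group at C-4.
Substituent prefixes are cited in alphabetical order (multiplying prefixes like di-/tri- are ignored for ordering).
Assembling the pieces gives 7-fluoro-7-iodo-4-methyloctan-4-ol.

7-fluoro-7-iodo-4-methyloctan-4-ol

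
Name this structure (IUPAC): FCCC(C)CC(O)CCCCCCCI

1-fluoro-12-iodo-3-methyldodecan-5-ol

The longest carbon chain that includes the –OH group has 12 carbons, so the parent hydride is dodecane.
The highest-priority functional group is an alcohol (–OH), so the name ends in -ol.
The numbering direction is chosen so that numbering from this end puts the hydroxyl group at C-5 rather than C-8.
This places the hydroxyl at C-5; a fluoro group at C-1; an iodo group at C-12; a methyl group at C-3.
The substituents are ordered alphabetically, ignoring any di-/tri- multipliers.
Assembling the pieces gives 1-fluoro-12-iodo-3-methyldodecan-5-ol.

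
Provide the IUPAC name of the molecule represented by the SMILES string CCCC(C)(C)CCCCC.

4,4-dimethylnonane

The parent chain contains 9 carbons (nonane).
Number the chain so that the substituent locant set {4,4} is lower than {6,6} at the first point of difference.
With this numbering: two methyl groups at C-4.
Putting it together: 4,4-dimethylnonane.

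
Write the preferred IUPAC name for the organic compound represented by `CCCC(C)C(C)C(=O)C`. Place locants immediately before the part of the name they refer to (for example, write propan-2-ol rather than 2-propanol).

3,4-dimethylheptan-2-one

The longest chain bearing the carbonyl is 7 carbons long (heptane).
The highest-priority functional group is a ketone (C=O on an internal carbon), so the name ends in -one.
Number the chain so that numbering from this end puts the carbonyl group at C-2 rather than C-6.
This places the carbonyl at C-2; methyl groups at C-3 and C-4.
Assembling the pieces gives 3,4-dimethylheptan-2-one.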